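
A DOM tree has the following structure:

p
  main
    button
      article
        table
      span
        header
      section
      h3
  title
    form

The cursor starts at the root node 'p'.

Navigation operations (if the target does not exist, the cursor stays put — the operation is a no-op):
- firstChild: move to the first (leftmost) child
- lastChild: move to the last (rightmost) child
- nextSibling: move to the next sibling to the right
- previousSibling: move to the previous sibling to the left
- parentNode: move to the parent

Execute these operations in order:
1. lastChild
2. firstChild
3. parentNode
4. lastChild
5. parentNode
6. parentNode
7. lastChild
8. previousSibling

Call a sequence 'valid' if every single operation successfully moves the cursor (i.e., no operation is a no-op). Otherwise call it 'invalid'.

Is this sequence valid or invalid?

After 1 (lastChild): title
After 2 (firstChild): form
After 3 (parentNode): title
After 4 (lastChild): form
After 5 (parentNode): title
After 6 (parentNode): p
After 7 (lastChild): title
After 8 (previousSibling): main

Answer: valid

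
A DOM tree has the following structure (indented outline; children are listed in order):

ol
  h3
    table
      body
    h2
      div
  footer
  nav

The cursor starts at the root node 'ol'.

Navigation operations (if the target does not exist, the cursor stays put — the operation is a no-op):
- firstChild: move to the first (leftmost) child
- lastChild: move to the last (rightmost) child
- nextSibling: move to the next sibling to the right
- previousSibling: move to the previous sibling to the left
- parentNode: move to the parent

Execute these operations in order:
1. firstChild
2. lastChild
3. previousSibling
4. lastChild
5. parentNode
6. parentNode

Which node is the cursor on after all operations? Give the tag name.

Answer: h3

Derivation:
After 1 (firstChild): h3
After 2 (lastChild): h2
After 3 (previousSibling): table
After 4 (lastChild): body
After 5 (parentNode): table
After 6 (parentNode): h3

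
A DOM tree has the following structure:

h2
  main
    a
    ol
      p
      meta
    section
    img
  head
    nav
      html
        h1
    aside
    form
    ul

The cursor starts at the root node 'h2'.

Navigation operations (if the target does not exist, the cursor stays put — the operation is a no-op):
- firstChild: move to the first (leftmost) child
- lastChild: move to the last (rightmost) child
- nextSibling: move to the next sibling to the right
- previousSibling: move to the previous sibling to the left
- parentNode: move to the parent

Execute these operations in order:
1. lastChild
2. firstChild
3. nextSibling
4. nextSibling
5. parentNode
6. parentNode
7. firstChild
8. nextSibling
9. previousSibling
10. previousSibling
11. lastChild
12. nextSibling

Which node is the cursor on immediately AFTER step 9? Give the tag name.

After 1 (lastChild): head
After 2 (firstChild): nav
After 3 (nextSibling): aside
After 4 (nextSibling): form
After 5 (parentNode): head
After 6 (parentNode): h2
After 7 (firstChild): main
After 8 (nextSibling): head
After 9 (previousSibling): main

Answer: main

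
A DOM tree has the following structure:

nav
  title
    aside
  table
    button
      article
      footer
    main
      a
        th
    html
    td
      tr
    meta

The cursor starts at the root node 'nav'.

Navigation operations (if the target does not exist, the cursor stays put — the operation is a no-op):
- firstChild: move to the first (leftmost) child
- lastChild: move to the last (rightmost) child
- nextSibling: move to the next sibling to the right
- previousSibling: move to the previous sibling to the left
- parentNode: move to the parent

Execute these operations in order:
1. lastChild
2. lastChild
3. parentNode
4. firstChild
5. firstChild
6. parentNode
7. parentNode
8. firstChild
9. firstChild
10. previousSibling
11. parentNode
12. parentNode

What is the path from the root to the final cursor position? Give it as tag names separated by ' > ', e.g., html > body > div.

After 1 (lastChild): table
After 2 (lastChild): meta
After 3 (parentNode): table
After 4 (firstChild): button
After 5 (firstChild): article
After 6 (parentNode): button
After 7 (parentNode): table
After 8 (firstChild): button
After 9 (firstChild): article
After 10 (previousSibling): article (no-op, stayed)
After 11 (parentNode): button
After 12 (parentNode): table

Answer: nav > table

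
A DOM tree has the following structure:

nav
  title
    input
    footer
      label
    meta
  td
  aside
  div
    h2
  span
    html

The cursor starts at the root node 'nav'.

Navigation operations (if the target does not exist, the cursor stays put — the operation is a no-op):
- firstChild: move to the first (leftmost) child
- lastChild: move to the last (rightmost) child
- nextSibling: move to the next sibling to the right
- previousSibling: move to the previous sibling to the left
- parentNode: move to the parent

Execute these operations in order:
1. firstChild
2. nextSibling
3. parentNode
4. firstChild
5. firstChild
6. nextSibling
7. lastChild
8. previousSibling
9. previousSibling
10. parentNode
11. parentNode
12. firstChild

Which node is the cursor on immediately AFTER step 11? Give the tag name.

After 1 (firstChild): title
After 2 (nextSibling): td
After 3 (parentNode): nav
After 4 (firstChild): title
After 5 (firstChild): input
After 6 (nextSibling): footer
After 7 (lastChild): label
After 8 (previousSibling): label (no-op, stayed)
After 9 (previousSibling): label (no-op, stayed)
After 10 (parentNode): footer
After 11 (parentNode): title

Answer: title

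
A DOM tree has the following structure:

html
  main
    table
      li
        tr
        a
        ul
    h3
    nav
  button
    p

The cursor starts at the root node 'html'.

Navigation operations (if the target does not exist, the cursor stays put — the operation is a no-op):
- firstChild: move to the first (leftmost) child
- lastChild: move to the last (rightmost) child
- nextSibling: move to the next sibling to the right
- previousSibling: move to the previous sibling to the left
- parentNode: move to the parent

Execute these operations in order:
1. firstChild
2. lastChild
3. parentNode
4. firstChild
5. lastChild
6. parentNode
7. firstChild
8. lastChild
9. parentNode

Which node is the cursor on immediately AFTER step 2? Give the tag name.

Answer: nav

Derivation:
After 1 (firstChild): main
After 2 (lastChild): nav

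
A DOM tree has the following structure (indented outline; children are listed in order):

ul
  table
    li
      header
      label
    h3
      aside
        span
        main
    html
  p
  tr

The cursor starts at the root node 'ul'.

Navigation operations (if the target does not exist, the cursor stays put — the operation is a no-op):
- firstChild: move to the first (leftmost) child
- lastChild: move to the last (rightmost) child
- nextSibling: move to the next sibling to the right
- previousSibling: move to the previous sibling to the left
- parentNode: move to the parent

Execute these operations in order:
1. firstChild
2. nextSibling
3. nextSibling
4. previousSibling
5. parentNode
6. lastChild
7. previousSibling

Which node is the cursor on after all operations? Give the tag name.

After 1 (firstChild): table
After 2 (nextSibling): p
After 3 (nextSibling): tr
After 4 (previousSibling): p
After 5 (parentNode): ul
After 6 (lastChild): tr
After 7 (previousSibling): p

Answer: p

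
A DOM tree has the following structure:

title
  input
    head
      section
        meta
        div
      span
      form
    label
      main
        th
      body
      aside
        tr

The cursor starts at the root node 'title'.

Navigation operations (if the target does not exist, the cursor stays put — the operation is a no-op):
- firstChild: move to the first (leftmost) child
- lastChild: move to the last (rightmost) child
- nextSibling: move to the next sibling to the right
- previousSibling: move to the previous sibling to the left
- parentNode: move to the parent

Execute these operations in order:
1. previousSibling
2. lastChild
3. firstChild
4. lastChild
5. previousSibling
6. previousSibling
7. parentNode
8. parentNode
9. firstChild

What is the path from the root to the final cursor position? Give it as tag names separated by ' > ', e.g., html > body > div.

After 1 (previousSibling): title (no-op, stayed)
After 2 (lastChild): input
After 3 (firstChild): head
After 4 (lastChild): form
After 5 (previousSibling): span
After 6 (previousSibling): section
After 7 (parentNode): head
After 8 (parentNode): input
After 9 (firstChild): head

Answer: title > input > head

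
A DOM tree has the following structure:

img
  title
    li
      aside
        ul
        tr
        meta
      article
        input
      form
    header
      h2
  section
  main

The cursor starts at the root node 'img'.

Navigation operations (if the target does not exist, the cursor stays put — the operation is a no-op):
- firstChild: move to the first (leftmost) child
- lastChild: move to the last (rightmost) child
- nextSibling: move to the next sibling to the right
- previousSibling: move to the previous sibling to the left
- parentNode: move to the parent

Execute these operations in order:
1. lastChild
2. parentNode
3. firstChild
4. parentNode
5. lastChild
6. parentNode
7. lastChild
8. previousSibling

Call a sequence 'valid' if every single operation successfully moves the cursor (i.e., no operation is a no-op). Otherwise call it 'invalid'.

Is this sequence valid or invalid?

Answer: valid

Derivation:
After 1 (lastChild): main
After 2 (parentNode): img
After 3 (firstChild): title
After 4 (parentNode): img
After 5 (lastChild): main
After 6 (parentNode): img
After 7 (lastChild): main
After 8 (previousSibling): section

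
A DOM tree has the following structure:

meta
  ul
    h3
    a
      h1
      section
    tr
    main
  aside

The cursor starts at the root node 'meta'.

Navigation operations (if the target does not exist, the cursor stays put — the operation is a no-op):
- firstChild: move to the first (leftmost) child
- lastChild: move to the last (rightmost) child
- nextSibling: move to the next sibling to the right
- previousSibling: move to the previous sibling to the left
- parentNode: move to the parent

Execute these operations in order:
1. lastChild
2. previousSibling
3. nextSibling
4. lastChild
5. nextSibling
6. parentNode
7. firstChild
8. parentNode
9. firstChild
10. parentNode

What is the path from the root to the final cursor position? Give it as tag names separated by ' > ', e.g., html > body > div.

Answer: meta

Derivation:
After 1 (lastChild): aside
After 2 (previousSibling): ul
After 3 (nextSibling): aside
After 4 (lastChild): aside (no-op, stayed)
After 5 (nextSibling): aside (no-op, stayed)
After 6 (parentNode): meta
After 7 (firstChild): ul
After 8 (parentNode): meta
After 9 (firstChild): ul
After 10 (parentNode): meta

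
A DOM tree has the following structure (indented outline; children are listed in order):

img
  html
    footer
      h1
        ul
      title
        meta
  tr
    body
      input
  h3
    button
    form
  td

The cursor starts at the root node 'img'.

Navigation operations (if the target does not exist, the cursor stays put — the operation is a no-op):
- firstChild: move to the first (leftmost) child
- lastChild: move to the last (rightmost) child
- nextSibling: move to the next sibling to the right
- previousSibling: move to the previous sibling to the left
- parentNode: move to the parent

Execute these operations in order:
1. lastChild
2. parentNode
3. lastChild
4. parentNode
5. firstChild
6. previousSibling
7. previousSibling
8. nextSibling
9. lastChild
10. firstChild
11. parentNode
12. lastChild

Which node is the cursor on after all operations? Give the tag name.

Answer: input

Derivation:
After 1 (lastChild): td
After 2 (parentNode): img
After 3 (lastChild): td
After 4 (parentNode): img
After 5 (firstChild): html
After 6 (previousSibling): html (no-op, stayed)
After 7 (previousSibling): html (no-op, stayed)
After 8 (nextSibling): tr
After 9 (lastChild): body
After 10 (firstChild): input
After 11 (parentNode): body
After 12 (lastChild): input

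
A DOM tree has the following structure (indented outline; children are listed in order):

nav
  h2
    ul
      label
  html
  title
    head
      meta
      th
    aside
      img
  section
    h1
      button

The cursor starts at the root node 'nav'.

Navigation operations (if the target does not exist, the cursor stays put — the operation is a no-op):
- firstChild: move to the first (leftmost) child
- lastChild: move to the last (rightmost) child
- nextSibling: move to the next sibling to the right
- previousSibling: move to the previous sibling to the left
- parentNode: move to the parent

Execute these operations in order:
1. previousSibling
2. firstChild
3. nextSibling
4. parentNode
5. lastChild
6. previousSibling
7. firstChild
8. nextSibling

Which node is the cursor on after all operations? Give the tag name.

After 1 (previousSibling): nav (no-op, stayed)
After 2 (firstChild): h2
After 3 (nextSibling): html
After 4 (parentNode): nav
After 5 (lastChild): section
After 6 (previousSibling): title
After 7 (firstChild): head
After 8 (nextSibling): aside

Answer: aside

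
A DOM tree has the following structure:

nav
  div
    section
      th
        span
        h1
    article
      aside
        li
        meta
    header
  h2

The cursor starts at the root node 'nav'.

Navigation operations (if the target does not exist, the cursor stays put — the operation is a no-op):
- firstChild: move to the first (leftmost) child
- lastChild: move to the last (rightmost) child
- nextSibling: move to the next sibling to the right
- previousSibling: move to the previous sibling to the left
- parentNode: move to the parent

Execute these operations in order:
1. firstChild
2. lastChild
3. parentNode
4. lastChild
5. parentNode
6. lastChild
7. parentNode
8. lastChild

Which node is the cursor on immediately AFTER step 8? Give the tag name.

Answer: header

Derivation:
After 1 (firstChild): div
After 2 (lastChild): header
After 3 (parentNode): div
After 4 (lastChild): header
After 5 (parentNode): div
After 6 (lastChild): header
After 7 (parentNode): div
After 8 (lastChild): header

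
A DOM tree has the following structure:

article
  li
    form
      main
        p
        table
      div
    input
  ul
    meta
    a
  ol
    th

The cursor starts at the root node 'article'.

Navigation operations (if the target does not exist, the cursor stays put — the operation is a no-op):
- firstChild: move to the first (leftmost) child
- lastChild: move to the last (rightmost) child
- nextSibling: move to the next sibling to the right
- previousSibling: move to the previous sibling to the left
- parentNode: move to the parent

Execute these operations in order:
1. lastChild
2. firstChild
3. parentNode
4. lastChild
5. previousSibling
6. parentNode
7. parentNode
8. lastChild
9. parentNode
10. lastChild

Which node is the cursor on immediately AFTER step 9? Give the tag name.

Answer: article

Derivation:
After 1 (lastChild): ol
After 2 (firstChild): th
After 3 (parentNode): ol
After 4 (lastChild): th
After 5 (previousSibling): th (no-op, stayed)
After 6 (parentNode): ol
After 7 (parentNode): article
After 8 (lastChild): ol
After 9 (parentNode): article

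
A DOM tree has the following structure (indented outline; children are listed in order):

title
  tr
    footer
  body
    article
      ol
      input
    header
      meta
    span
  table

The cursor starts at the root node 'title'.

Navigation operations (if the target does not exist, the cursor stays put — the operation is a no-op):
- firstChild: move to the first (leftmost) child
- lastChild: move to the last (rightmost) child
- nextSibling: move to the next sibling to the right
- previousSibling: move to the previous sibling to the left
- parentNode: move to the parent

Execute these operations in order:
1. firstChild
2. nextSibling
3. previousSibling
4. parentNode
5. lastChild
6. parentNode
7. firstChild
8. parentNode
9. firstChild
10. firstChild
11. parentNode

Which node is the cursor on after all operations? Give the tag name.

After 1 (firstChild): tr
After 2 (nextSibling): body
After 3 (previousSibling): tr
After 4 (parentNode): title
After 5 (lastChild): table
After 6 (parentNode): title
After 7 (firstChild): tr
After 8 (parentNode): title
After 9 (firstChild): tr
After 10 (firstChild): footer
After 11 (parentNode): tr

Answer: tr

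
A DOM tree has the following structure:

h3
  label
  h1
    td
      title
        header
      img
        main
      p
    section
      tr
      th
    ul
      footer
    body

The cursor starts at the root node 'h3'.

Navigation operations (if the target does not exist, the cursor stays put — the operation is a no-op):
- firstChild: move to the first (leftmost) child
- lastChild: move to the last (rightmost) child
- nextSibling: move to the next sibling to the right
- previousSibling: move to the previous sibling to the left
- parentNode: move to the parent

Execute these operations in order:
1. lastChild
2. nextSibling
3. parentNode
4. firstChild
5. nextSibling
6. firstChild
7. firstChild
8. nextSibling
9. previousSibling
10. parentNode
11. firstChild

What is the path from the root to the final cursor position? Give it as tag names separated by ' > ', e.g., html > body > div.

After 1 (lastChild): h1
After 2 (nextSibling): h1 (no-op, stayed)
After 3 (parentNode): h3
After 4 (firstChild): label
After 5 (nextSibling): h1
After 6 (firstChild): td
After 7 (firstChild): title
After 8 (nextSibling): img
After 9 (previousSibling): title
After 10 (parentNode): td
After 11 (firstChild): title

Answer: h3 > h1 > td > title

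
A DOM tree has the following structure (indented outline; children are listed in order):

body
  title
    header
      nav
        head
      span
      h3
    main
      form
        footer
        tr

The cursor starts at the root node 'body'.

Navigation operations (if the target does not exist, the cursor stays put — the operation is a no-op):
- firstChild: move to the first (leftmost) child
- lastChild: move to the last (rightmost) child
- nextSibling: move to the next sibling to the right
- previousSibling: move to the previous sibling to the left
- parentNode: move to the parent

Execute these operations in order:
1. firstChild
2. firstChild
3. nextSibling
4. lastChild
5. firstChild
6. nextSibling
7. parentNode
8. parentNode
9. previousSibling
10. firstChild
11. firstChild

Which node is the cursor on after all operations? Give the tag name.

Answer: head

Derivation:
After 1 (firstChild): title
After 2 (firstChild): header
After 3 (nextSibling): main
After 4 (lastChild): form
After 5 (firstChild): footer
After 6 (nextSibling): tr
After 7 (parentNode): form
After 8 (parentNode): main
After 9 (previousSibling): header
After 10 (firstChild): nav
After 11 (firstChild): head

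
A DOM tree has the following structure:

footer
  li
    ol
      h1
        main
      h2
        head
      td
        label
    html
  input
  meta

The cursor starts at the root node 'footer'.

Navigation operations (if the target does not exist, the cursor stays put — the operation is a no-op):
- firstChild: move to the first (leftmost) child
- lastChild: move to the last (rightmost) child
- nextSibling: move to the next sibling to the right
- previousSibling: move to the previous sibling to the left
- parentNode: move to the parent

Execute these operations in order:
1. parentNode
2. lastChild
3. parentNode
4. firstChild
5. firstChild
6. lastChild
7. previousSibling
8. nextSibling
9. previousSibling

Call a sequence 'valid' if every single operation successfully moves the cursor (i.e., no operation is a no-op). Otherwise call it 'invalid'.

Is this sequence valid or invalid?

Answer: invalid

Derivation:
After 1 (parentNode): footer (no-op, stayed)
After 2 (lastChild): meta
After 3 (parentNode): footer
After 4 (firstChild): li
After 5 (firstChild): ol
After 6 (lastChild): td
After 7 (previousSibling): h2
After 8 (nextSibling): td
After 9 (previousSibling): h2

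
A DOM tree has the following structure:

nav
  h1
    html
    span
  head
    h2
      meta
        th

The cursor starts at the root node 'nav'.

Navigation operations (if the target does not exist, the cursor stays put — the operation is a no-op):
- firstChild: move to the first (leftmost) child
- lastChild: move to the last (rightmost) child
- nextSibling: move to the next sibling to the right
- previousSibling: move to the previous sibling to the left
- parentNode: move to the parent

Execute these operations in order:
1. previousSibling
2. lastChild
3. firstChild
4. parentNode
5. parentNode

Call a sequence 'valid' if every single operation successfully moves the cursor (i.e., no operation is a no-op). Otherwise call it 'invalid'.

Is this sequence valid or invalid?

After 1 (previousSibling): nav (no-op, stayed)
After 2 (lastChild): head
After 3 (firstChild): h2
After 4 (parentNode): head
After 5 (parentNode): nav

Answer: invalid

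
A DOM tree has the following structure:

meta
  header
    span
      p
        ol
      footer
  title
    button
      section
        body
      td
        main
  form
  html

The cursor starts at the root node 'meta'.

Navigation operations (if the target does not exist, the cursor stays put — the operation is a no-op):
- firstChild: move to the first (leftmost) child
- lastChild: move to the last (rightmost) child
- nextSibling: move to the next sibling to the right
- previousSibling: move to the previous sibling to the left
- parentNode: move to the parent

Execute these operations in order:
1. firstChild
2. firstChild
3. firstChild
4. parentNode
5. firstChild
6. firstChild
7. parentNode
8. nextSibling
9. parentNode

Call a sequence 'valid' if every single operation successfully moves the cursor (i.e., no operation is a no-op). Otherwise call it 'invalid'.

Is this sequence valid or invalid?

After 1 (firstChild): header
After 2 (firstChild): span
After 3 (firstChild): p
After 4 (parentNode): span
After 5 (firstChild): p
After 6 (firstChild): ol
After 7 (parentNode): p
After 8 (nextSibling): footer
After 9 (parentNode): span

Answer: valid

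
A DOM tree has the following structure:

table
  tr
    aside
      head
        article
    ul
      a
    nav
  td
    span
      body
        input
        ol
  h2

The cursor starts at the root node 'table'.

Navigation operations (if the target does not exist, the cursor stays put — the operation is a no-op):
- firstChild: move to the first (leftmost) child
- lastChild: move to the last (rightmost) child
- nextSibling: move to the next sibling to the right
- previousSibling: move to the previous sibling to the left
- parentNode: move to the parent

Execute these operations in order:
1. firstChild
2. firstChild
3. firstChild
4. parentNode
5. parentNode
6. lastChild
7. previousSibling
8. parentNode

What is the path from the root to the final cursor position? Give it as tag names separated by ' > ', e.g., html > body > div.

Answer: table > tr

Derivation:
After 1 (firstChild): tr
After 2 (firstChild): aside
After 3 (firstChild): head
After 4 (parentNode): aside
After 5 (parentNode): tr
After 6 (lastChild): nav
After 7 (previousSibling): ul
After 8 (parentNode): tr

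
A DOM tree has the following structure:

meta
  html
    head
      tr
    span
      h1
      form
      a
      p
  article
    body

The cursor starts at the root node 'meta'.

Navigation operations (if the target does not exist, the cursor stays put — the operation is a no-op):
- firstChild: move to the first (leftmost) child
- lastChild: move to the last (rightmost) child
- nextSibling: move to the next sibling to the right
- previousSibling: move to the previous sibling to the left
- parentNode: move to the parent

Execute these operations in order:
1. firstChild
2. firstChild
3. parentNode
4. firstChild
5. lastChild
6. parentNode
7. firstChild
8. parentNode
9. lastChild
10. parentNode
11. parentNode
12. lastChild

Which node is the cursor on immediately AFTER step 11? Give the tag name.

Answer: html

Derivation:
After 1 (firstChild): html
After 2 (firstChild): head
After 3 (parentNode): html
After 4 (firstChild): head
After 5 (lastChild): tr
After 6 (parentNode): head
After 7 (firstChild): tr
After 8 (parentNode): head
After 9 (lastChild): tr
After 10 (parentNode): head
After 11 (parentNode): html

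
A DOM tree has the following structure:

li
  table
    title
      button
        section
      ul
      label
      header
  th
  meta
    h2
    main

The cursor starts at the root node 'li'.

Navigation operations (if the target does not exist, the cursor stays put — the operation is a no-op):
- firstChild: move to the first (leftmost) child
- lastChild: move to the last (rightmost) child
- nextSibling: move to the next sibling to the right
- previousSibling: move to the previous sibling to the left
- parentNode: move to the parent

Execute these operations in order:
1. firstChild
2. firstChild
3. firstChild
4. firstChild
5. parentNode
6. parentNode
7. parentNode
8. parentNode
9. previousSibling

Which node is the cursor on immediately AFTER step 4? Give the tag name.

After 1 (firstChild): table
After 2 (firstChild): title
After 3 (firstChild): button
After 4 (firstChild): section

Answer: section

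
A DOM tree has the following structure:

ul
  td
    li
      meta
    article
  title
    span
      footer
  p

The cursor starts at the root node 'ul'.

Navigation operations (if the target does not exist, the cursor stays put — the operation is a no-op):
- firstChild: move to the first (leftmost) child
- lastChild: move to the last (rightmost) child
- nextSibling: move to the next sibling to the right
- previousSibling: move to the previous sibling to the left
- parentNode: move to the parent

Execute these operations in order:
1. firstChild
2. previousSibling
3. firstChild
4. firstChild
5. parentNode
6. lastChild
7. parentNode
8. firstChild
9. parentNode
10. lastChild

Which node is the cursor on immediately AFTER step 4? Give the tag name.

Answer: meta

Derivation:
After 1 (firstChild): td
After 2 (previousSibling): td (no-op, stayed)
After 3 (firstChild): li
After 4 (firstChild): meta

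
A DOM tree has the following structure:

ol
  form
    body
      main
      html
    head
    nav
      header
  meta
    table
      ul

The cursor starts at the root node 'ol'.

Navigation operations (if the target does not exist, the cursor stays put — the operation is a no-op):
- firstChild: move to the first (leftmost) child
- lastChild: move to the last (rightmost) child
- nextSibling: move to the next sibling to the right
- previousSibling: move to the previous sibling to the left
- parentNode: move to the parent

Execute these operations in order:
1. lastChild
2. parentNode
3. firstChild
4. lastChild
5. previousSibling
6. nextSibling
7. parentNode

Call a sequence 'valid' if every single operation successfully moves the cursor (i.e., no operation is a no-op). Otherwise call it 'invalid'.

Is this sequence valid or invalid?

After 1 (lastChild): meta
After 2 (parentNode): ol
After 3 (firstChild): form
After 4 (lastChild): nav
After 5 (previousSibling): head
After 6 (nextSibling): nav
After 7 (parentNode): form

Answer: valid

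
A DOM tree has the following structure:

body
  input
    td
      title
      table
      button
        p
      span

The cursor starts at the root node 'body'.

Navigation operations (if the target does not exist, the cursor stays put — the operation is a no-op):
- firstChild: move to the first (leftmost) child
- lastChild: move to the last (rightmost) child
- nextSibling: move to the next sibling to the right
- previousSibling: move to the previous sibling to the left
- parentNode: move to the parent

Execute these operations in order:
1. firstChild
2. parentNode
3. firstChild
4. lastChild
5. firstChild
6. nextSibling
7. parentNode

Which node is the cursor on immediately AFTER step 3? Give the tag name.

After 1 (firstChild): input
After 2 (parentNode): body
After 3 (firstChild): input

Answer: input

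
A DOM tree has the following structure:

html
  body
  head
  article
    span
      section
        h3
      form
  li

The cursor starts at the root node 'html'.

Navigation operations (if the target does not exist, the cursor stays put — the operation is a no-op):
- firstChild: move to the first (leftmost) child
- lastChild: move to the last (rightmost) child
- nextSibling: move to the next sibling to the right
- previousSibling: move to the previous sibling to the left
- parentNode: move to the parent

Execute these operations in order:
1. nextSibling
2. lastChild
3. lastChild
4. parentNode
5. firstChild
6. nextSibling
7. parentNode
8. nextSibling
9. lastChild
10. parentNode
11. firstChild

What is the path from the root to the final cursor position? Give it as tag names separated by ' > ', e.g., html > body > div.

Answer: html > body

Derivation:
After 1 (nextSibling): html (no-op, stayed)
After 2 (lastChild): li
After 3 (lastChild): li (no-op, stayed)
After 4 (parentNode): html
After 5 (firstChild): body
After 6 (nextSibling): head
After 7 (parentNode): html
After 8 (nextSibling): html (no-op, stayed)
After 9 (lastChild): li
After 10 (parentNode): html
After 11 (firstChild): body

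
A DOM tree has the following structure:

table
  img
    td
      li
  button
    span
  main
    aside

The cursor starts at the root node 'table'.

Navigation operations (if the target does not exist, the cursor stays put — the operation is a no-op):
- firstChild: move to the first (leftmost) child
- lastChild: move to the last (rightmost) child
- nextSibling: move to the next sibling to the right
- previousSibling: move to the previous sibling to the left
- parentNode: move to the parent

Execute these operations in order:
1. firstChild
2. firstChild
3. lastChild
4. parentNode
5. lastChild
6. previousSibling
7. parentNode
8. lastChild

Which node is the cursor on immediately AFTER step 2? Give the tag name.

After 1 (firstChild): img
After 2 (firstChild): td

Answer: td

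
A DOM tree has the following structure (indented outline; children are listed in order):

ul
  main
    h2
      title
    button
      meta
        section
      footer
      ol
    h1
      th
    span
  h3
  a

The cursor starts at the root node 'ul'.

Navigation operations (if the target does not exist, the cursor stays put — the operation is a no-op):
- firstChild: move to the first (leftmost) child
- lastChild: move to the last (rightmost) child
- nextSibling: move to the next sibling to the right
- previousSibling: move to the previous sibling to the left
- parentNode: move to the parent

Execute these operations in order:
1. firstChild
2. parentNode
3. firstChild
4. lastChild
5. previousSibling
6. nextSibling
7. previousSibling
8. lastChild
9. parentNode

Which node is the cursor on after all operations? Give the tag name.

Answer: h1

Derivation:
After 1 (firstChild): main
After 2 (parentNode): ul
After 3 (firstChild): main
After 4 (lastChild): span
After 5 (previousSibling): h1
After 6 (nextSibling): span
After 7 (previousSibling): h1
After 8 (lastChild): th
After 9 (parentNode): h1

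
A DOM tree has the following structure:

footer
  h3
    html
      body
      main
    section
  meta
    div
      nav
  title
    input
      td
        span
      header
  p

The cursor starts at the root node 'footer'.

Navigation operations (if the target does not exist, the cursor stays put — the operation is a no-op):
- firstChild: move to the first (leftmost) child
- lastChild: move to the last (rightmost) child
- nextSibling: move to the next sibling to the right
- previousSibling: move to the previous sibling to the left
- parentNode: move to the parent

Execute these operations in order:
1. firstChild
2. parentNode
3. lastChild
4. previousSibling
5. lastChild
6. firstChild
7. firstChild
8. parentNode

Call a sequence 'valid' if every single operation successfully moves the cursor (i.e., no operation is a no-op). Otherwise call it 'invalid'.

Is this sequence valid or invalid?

Answer: valid

Derivation:
After 1 (firstChild): h3
After 2 (parentNode): footer
After 3 (lastChild): p
After 4 (previousSibling): title
After 5 (lastChild): input
After 6 (firstChild): td
After 7 (firstChild): span
After 8 (parentNode): td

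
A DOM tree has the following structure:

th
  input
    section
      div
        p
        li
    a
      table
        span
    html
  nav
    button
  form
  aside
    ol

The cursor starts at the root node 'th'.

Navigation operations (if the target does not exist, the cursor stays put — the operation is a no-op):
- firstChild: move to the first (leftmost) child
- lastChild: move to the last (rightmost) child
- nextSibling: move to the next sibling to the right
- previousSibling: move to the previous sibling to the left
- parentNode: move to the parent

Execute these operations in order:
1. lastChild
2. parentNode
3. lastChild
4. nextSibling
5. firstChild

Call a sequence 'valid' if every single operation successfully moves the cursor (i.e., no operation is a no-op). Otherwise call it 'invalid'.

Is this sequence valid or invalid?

After 1 (lastChild): aside
After 2 (parentNode): th
After 3 (lastChild): aside
After 4 (nextSibling): aside (no-op, stayed)
After 5 (firstChild): ol

Answer: invalid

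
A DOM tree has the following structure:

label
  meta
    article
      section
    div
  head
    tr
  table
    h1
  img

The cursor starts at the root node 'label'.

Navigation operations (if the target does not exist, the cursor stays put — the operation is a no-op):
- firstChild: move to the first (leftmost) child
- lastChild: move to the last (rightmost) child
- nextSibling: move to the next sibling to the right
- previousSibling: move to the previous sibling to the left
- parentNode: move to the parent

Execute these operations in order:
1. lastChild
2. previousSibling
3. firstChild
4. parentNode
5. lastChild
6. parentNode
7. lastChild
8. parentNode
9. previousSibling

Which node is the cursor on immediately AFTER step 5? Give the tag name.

Answer: h1

Derivation:
After 1 (lastChild): img
After 2 (previousSibling): table
After 3 (firstChild): h1
After 4 (parentNode): table
After 5 (lastChild): h1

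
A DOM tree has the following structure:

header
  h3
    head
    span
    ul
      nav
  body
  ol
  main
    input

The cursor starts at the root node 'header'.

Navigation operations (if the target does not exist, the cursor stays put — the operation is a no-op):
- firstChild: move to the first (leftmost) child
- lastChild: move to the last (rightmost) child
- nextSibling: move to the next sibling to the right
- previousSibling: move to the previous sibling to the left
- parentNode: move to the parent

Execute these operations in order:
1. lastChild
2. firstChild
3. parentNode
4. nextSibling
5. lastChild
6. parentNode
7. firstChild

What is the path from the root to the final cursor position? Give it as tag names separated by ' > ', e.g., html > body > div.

After 1 (lastChild): main
After 2 (firstChild): input
After 3 (parentNode): main
After 4 (nextSibling): main (no-op, stayed)
After 5 (lastChild): input
After 6 (parentNode): main
After 7 (firstChild): input

Answer: header > main > input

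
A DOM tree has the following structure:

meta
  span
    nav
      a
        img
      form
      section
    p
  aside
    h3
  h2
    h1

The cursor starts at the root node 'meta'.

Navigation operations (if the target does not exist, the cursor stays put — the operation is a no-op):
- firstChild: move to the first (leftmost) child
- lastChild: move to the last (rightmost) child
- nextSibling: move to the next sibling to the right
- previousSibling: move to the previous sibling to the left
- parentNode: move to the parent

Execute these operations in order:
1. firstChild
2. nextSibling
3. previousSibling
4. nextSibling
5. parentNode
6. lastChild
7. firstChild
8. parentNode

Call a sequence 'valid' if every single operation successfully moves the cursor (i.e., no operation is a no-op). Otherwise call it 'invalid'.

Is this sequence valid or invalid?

After 1 (firstChild): span
After 2 (nextSibling): aside
After 3 (previousSibling): span
After 4 (nextSibling): aside
After 5 (parentNode): meta
After 6 (lastChild): h2
After 7 (firstChild): h1
After 8 (parentNode): h2

Answer: valid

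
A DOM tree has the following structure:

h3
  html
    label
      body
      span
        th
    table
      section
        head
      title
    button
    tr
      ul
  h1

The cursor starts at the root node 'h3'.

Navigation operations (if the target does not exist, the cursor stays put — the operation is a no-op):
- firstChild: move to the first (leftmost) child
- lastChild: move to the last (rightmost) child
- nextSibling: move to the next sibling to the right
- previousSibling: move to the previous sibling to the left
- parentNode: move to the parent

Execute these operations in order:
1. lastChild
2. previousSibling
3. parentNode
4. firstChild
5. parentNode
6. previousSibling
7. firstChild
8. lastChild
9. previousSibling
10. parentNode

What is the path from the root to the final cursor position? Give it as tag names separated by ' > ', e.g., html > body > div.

After 1 (lastChild): h1
After 2 (previousSibling): html
After 3 (parentNode): h3
After 4 (firstChild): html
After 5 (parentNode): h3
After 6 (previousSibling): h3 (no-op, stayed)
After 7 (firstChild): html
After 8 (lastChild): tr
After 9 (previousSibling): button
After 10 (parentNode): html

Answer: h3 > html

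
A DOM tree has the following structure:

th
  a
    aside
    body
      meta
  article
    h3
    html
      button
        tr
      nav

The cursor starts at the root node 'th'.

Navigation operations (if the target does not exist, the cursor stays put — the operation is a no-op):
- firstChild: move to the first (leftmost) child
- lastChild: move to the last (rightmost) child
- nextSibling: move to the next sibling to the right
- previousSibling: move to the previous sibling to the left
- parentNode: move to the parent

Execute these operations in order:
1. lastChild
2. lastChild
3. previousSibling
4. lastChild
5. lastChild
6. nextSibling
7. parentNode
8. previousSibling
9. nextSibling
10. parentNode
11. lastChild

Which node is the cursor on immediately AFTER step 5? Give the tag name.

Answer: h3

Derivation:
After 1 (lastChild): article
After 2 (lastChild): html
After 3 (previousSibling): h3
After 4 (lastChild): h3 (no-op, stayed)
After 5 (lastChild): h3 (no-op, stayed)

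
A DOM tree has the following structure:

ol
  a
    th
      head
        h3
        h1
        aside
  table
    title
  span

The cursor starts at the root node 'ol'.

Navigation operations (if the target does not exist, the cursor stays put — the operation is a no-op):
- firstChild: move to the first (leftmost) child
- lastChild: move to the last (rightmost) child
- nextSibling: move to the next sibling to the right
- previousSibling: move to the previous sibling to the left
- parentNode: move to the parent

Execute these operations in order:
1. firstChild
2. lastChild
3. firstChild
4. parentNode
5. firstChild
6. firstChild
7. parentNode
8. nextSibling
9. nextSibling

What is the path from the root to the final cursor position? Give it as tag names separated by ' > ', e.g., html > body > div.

After 1 (firstChild): a
After 2 (lastChild): th
After 3 (firstChild): head
After 4 (parentNode): th
After 5 (firstChild): head
After 6 (firstChild): h3
After 7 (parentNode): head
After 8 (nextSibling): head (no-op, stayed)
After 9 (nextSibling): head (no-op, stayed)

Answer: ol > a > th > head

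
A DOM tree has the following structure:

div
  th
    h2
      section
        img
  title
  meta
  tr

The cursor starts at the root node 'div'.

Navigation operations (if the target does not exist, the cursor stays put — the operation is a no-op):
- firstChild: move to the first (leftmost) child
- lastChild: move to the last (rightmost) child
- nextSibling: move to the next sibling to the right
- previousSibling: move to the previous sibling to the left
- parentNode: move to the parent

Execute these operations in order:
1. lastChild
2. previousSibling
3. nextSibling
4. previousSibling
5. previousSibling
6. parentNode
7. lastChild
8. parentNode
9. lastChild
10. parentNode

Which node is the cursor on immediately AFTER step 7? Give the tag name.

After 1 (lastChild): tr
After 2 (previousSibling): meta
After 3 (nextSibling): tr
After 4 (previousSibling): meta
After 5 (previousSibling): title
After 6 (parentNode): div
After 7 (lastChild): tr

Answer: tr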